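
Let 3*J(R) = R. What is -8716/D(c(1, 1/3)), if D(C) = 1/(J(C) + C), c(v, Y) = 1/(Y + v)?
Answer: -8716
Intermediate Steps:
J(R) = R/3
D(C) = 3/(4*C) (D(C) = 1/(C/3 + C) = 1/(4*C/3) = 3/(4*C))
-8716/D(c(1, 1/3)) = -8716*4/(3*(1/3 + 1)) = -8716/(3/(4*(1/(4/3)))) = -8716/1 = -8716*1 = -8716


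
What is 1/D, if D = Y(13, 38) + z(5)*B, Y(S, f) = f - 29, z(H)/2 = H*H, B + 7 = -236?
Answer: -1/12141 ≈ -8.2366e-5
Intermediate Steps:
B = -243 (B = -7 - 236 = -243)
z(H) = 2*H**2 (z(H) = 2*(H*H) = 2*H**2)
Y(S, f) = -29 + f
D = -12141 (D = (-29 + 38) + (2*5**2)*(-243) = 9 + (2*25)*(-243) = 9 + 50*(-243) = 9 - 12150 = -12141)
1/D = 1/(-12141) = -1/12141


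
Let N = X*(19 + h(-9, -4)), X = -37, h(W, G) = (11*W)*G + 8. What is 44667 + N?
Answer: 29016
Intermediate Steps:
h(W, G) = 8 + 11*G*W (h(W, G) = 11*G*W + 8 = 8 + 11*G*W)
N = -15651 (N = -37*(19 + (8 + 11*(-4)*(-9))) = -37*(19 + (8 + 396)) = -37*(19 + 404) = -37*423 = -15651)
44667 + N = 44667 - 15651 = 29016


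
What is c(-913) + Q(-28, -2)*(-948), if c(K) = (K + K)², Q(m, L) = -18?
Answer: 3351340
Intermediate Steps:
c(K) = 4*K² (c(K) = (2*K)² = 4*K²)
c(-913) + Q(-28, -2)*(-948) = 4*(-913)² - 18*(-948) = 4*833569 + 17064 = 3334276 + 17064 = 3351340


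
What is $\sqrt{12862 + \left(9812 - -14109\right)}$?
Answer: $3 \sqrt{4087} \approx 191.79$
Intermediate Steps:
$\sqrt{12862 + \left(9812 - -14109\right)} = \sqrt{12862 + \left(9812 + 14109\right)} = \sqrt{12862 + 23921} = \sqrt{36783} = 3 \sqrt{4087}$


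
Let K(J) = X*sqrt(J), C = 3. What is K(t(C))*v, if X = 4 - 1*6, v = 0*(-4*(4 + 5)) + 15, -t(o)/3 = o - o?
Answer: 0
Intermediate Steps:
t(o) = 0 (t(o) = -3*(o - o) = -3*0 = 0)
v = 15 (v = 0*(-4*9) + 15 = 0*(-36) + 15 = 0 + 15 = 15)
X = -2 (X = 4 - 6 = -2)
K(J) = -2*sqrt(J)
K(t(C))*v = -2*sqrt(0)*15 = -2*0*15 = 0*15 = 0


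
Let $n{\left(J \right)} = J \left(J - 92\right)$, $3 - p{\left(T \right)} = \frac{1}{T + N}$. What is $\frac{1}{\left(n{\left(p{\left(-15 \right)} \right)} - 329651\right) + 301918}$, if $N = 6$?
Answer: $- \frac{81}{2268773} \approx -3.5702 \cdot 10^{-5}$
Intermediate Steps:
$p{\left(T \right)} = 3 - \frac{1}{6 + T}$ ($p{\left(T \right)} = 3 - \frac{1}{T + 6} = 3 - \frac{1}{6 + T}$)
$n{\left(J \right)} = J \left(-92 + J\right)$
$\frac{1}{\left(n{\left(p{\left(-15 \right)} \right)} - 329651\right) + 301918} = \frac{1}{\left(\frac{17 + 3 \left(-15\right)}{6 - 15} \left(-92 + \frac{17 + 3 \left(-15\right)}{6 - 15}\right) - 329651\right) + 301918} = \frac{1}{\left(\frac{17 - 45}{-9} \left(-92 + \frac{17 - 45}{-9}\right) - 329651\right) + 301918} = \frac{1}{\left(\left(- \frac{1}{9}\right) \left(-28\right) \left(-92 - - \frac{28}{9}\right) - 329651\right) + 301918} = \frac{1}{\left(\frac{28 \left(-92 + \frac{28}{9}\right)}{9} - 329651\right) + 301918} = \frac{1}{\left(\frac{28}{9} \left(- \frac{800}{9}\right) - 329651\right) + 301918} = \frac{1}{\left(- \frac{22400}{81} - 329651\right) + 301918} = \frac{1}{- \frac{26724131}{81} + 301918} = \frac{1}{- \frac{2268773}{81}} = - \frac{81}{2268773}$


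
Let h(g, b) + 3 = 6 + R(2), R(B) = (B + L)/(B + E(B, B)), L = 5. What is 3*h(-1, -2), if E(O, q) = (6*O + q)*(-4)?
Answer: 155/18 ≈ 8.6111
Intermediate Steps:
E(O, q) = -24*O - 4*q (E(O, q) = (q + 6*O)*(-4) = -24*O - 4*q)
R(B) = -(5 + B)/(27*B) (R(B) = (B + 5)/(B + (-24*B - 4*B)) = (5 + B)/(B - 28*B) = (5 + B)/((-27*B)) = (5 + B)*(-1/(27*B)) = -(5 + B)/(27*B))
h(g, b) = 155/54 (h(g, b) = -3 + (6 + (1/27)*(-5 - 1*2)/2) = -3 + (6 + (1/27)*(½)*(-5 - 2)) = -3 + (6 + (1/27)*(½)*(-7)) = -3 + (6 - 7/54) = -3 + 317/54 = 155/54)
3*h(-1, -2) = 3*(155/54) = 155/18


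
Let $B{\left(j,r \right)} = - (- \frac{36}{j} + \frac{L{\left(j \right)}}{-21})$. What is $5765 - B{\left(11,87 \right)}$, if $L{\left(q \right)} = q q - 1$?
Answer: $\frac{443213}{77} \approx 5756.0$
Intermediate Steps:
$L{\left(q \right)} = -1 + q^{2}$ ($L{\left(q \right)} = q^{2} - 1 = -1 + q^{2}$)
$B{\left(j,r \right)} = - \frac{1}{21} + \frac{36}{j} + \frac{j^{2}}{21}$ ($B{\left(j,r \right)} = - (- \frac{36}{j} + \frac{-1 + j^{2}}{-21}) = - (- \frac{36}{j} + \left(-1 + j^{2}\right) \left(- \frac{1}{21}\right)) = - (- \frac{36}{j} - \left(- \frac{1}{21} + \frac{j^{2}}{21}\right)) = - (\frac{1}{21} - \frac{36}{j} - \frac{j^{2}}{21}) = - \frac{1}{21} + \frac{36}{j} + \frac{j^{2}}{21}$)
$5765 - B{\left(11,87 \right)} = 5765 - \frac{756 + 11^{3} - 11}{21 \cdot 11} = 5765 - \frac{1}{21} \cdot \frac{1}{11} \left(756 + 1331 - 11\right) = 5765 - \frac{1}{21} \cdot \frac{1}{11} \cdot 2076 = 5765 - \frac{692}{77} = \frac{443213}{77}$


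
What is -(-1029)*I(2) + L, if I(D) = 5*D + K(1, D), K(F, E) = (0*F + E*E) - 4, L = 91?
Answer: 10381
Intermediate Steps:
K(F, E) = -4 + E**2 (K(F, E) = (0 + E**2) - 4 = E**2 - 4 = -4 + E**2)
I(D) = -4 + D**2 + 5*D (I(D) = 5*D + (-4 + D**2) = -4 + D**2 + 5*D)
-(-1029)*I(2) + L = -(-1029)*(-4 + 2**2 + 5*2) + 91 = -(-1029)*(-4 + 4 + 10) + 91 = -(-1029)*10 + 91 = -49*(-210) + 91 = 10290 + 91 = 10381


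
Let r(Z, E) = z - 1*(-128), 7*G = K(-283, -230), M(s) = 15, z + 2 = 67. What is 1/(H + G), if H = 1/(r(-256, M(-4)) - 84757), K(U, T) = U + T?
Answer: -591948/43381339 ≈ -0.013645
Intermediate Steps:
z = 65 (z = -2 + 67 = 65)
K(U, T) = T + U
G = -513/7 (G = (-230 - 283)/7 = (⅐)*(-513) = -513/7 ≈ -73.286)
r(Z, E) = 193 (r(Z, E) = 65 - 1*(-128) = 65 + 128 = 193)
H = -1/84564 (H = 1/(193 - 84757) = 1/(-84564) = -1/84564 ≈ -1.1825e-5)
1/(H + G) = 1/(-1/84564 - 513/7) = 1/(-43381339/591948) = -591948/43381339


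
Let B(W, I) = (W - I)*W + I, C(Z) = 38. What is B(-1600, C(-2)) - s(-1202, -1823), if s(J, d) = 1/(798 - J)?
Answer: 5241675999/2000 ≈ 2.6208e+6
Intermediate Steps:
B(W, I) = I + W*(W - I) (B(W, I) = W*(W - I) + I = I + W*(W - I))
B(-1600, C(-2)) - s(-1202, -1823) = (38 + (-1600)² - 1*38*(-1600)) - (-1)/(-798 - 1202) = (38 + 2560000 + 60800) - (-1)/(-2000) = 2620838 - (-1)*(-1)/2000 = 2620838 - 1*1/2000 = 2620838 - 1/2000 = 5241675999/2000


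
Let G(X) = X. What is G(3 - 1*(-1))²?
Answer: 16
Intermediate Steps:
G(3 - 1*(-1))² = (3 - 1*(-1))² = (3 + 1)² = 4² = 16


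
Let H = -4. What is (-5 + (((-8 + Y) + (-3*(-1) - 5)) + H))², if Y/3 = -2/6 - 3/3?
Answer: 529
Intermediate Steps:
Y = -4 (Y = 3*(-2/6 - 3/3) = 3*(-2*⅙ - 3*⅓) = 3*(-⅓ - 1) = 3*(-4/3) = -4)
(-5 + (((-8 + Y) + (-3*(-1) - 5)) + H))² = (-5 + (((-8 - 4) + (-3*(-1) - 5)) - 4))² = (-5 + ((-12 + (3 - 5)) - 4))² = (-5 + ((-12 - 2) - 4))² = (-5 + (-14 - 4))² = (-5 - 18)² = (-23)² = 529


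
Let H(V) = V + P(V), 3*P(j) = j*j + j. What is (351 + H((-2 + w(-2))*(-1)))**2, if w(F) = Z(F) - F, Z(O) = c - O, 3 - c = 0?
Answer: 1119364/9 ≈ 1.2437e+5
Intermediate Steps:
c = 3 (c = 3 - 1*0 = 3 + 0 = 3)
P(j) = j/3 + j**2/3 (P(j) = (j*j + j)/3 = (j**2 + j)/3 = (j + j**2)/3 = j/3 + j**2/3)
Z(O) = 3 - O
w(F) = 3 - 2*F (w(F) = (3 - F) - F = 3 - 2*F)
H(V) = V + V*(1 + V)/3
(351 + H((-2 + w(-2))*(-1)))**2 = (351 + ((-2 + (3 - 2*(-2)))*(-1))*(4 + (-2 + (3 - 2*(-2)))*(-1))/3)**2 = (351 + ((-2 + (3 + 4))*(-1))*(4 + (-2 + (3 + 4))*(-1))/3)**2 = (351 + ((-2 + 7)*(-1))*(4 + (-2 + 7)*(-1))/3)**2 = (351 + (5*(-1))*(4 + 5*(-1))/3)**2 = (351 + (1/3)*(-5)*(4 - 5))**2 = (351 + (1/3)*(-5)*(-1))**2 = (351 + 5/3)**2 = (1058/3)**2 = 1119364/9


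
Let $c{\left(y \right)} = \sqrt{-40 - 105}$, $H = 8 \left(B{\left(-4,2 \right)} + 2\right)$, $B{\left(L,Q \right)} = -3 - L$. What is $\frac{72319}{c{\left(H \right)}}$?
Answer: $- \frac{72319 i \sqrt{145}}{145} \approx - 6005.8 i$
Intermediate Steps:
$H = 24$ ($H = 8 \left(\left(-3 - -4\right) + 2\right) = 8 \left(\left(-3 + 4\right) + 2\right) = 8 \left(1 + 2\right) = 8 \cdot 3 = 24$)
$c{\left(y \right)} = i \sqrt{145}$ ($c{\left(y \right)} = \sqrt{-145} = i \sqrt{145}$)
$\frac{72319}{c{\left(H \right)}} = \frac{72319}{i \sqrt{145}} = 72319 \left(- \frac{i \sqrt{145}}{145}\right) = - \frac{72319 i \sqrt{145}}{145}$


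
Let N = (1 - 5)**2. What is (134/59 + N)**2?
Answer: 1162084/3481 ≈ 333.84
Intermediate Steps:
N = 16 (N = (-4)**2 = 16)
(134/59 + N)**2 = (134/59 + 16)**2 = (1078/59)**2 = 1162084/3481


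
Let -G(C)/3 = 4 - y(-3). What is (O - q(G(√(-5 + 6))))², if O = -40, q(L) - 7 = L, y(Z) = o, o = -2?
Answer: 841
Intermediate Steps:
y(Z) = -2
G(C) = -18 (G(C) = -3*(4 - 1*(-2)) = -3*(4 + 2) = -3*6 = -18)
q(L) = 7 + L
(O - q(G(√(-5 + 6))))² = (-40 - (7 - 18))² = (-40 - 1*(-11))² = (-40 + 11)² = (-29)² = 841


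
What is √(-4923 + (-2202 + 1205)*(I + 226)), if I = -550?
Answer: 3*√35345 ≈ 564.01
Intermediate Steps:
√(-4923 + (-2202 + 1205)*(I + 226)) = √(-4923 + (-2202 + 1205)*(-550 + 226)) = √(-4923 - 997*(-324)) = √(-4923 + 323028) = √318105 = 3*√35345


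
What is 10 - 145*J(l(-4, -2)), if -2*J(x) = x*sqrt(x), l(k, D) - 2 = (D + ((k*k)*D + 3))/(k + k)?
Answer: 10 + 6815*sqrt(94)/64 ≈ 1042.4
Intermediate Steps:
l(k, D) = 2 + (3 + D + D*k**2)/(2*k) (l(k, D) = 2 + (D + ((k*k)*D + 3))/(k + k) = 2 + (D + (k**2*D + 3))/((2*k)) = 2 + (D + (D*k**2 + 3))*(1/(2*k)) = 2 + (D + (3 + D*k**2))*(1/(2*k)) = 2 + (3 + D + D*k**2)*(1/(2*k)) = 2 + (3 + D + D*k**2)/(2*k))
J(x) = -x**(3/2)/2 (J(x) = -x*sqrt(x)/2 = -x**(3/2)/2)
10 - 145*J(l(-4, -2)) = 10 - (-145)*((1/2)*(3 - 2 - 4*(4 - 2*(-4)))/(-4))**(3/2)/2 = 10 - (-145)*((1/2)*(-1/4)*(3 - 2 - 4*(4 + 8)))**(3/2)/2 = 10 - (-145)*((1/2)*(-1/4)*(3 - 2 - 4*12))**(3/2)/2 = 10 - (-145)*((1/2)*(-1/4)*(3 - 2 - 48))**(3/2)/2 = 10 - (-145)*((1/2)*(-1/4)*(-47))**(3/2)/2 = 10 - (-145)*(47/8)**(3/2)/2 = 10 - (-145)*47*sqrt(94)/32/2 = 10 - (-6815)*sqrt(94)/64 = 10 + 6815*sqrt(94)/64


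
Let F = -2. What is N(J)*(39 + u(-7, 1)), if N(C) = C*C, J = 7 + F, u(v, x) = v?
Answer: 800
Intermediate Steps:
J = 5 (J = 7 - 2 = 5)
N(C) = C**2
N(J)*(39 + u(-7, 1)) = 5**2*(39 - 7) = 25*32 = 800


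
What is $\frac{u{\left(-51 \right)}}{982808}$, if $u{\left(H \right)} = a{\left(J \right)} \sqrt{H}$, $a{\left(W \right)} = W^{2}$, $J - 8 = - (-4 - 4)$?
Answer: $\frac{32 i \sqrt{51}}{122851} \approx 0.0018602 i$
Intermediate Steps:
$J = 16$ ($J = 8 - \left(-4 - 4\right) = 8 - -8 = 8 + 8 = 16$)
$u{\left(H \right)} = 256 \sqrt{H}$ ($u{\left(H \right)} = 16^{2} \sqrt{H} = 256 \sqrt{H}$)
$\frac{u{\left(-51 \right)}}{982808} = \frac{256 \sqrt{-51}}{982808} = 256 i \sqrt{51} \cdot \frac{1}{982808} = \frac{32 i \sqrt{51}}{122851}$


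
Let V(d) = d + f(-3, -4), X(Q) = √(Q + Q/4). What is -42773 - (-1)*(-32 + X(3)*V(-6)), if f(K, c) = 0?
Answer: -42805 - 3*√15 ≈ -42817.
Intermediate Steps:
X(Q) = √5*√Q/2 (X(Q) = √(Q + Q*(¼)) = √(Q + Q/4) = √(5*Q/4) = √5*√Q/2)
V(d) = d (V(d) = d + 0 = d)
-42773 - (-1)*(-32 + X(3)*V(-6)) = -42773 - (-1)*(-32 + (√5*√3/2)*(-6)) = -42773 - (-1)*(-32 + (√15/2)*(-6)) = -42773 - (-1)*(-32 - 3*√15) = -42773 - (32 + 3*√15) = -42773 + (-32 - 3*√15) = -42805 - 3*√15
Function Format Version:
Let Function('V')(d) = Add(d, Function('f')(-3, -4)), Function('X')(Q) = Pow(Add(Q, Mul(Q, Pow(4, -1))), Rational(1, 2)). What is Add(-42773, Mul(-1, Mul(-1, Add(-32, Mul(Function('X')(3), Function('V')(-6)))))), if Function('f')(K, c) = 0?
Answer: Add(-42805, Mul(-3, Pow(15, Rational(1, 2)))) ≈ -42817.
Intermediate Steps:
Function('X')(Q) = Mul(Rational(1, 2), Pow(5, Rational(1, 2)), Pow(Q, Rational(1, 2))) (Function('X')(Q) = Pow(Add(Q, Mul(Q, Rational(1, 4))), Rational(1, 2)) = Pow(Add(Q, Mul(Rational(1, 4), Q)), Rational(1, 2)) = Pow(Mul(Rational(5, 4), Q), Rational(1, 2)) = Mul(Rational(1, 2), Pow(5, Rational(1, 2)), Pow(Q, Rational(1, 2))))
Function('V')(d) = d (Function('V')(d) = Add(d, 0) = d)
Add(-42773, Mul(-1, Mul(-1, Add(-32, Mul(Function('X')(3), Function('V')(-6)))))) = Add(-42773, Mul(-1, Mul(-1, Add(-32, Mul(Mul(Rational(1, 2), Pow(5, Rational(1, 2)), Pow(3, Rational(1, 2))), -6))))) = Add(-42773, Mul(-1, Mul(-1, Add(-32, Mul(Mul(Rational(1, 2), Pow(15, Rational(1, 2))), -6))))) = Add(-42773, Mul(-1, Mul(-1, Add(-32, Mul(-3, Pow(15, Rational(1, 2))))))) = Add(-42773, Mul(-1, Add(32, Mul(3, Pow(15, Rational(1, 2)))))) = Add(-42773, Add(-32, Mul(-3, Pow(15, Rational(1, 2))))) = Add(-42805, Mul(-3, Pow(15, Rational(1, 2))))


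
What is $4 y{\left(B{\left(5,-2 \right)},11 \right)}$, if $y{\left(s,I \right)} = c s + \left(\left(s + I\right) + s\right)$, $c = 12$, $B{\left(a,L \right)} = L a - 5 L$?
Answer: $44$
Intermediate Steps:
$B{\left(a,L \right)} = - 5 L + L a$
$y{\left(s,I \right)} = I + 14 s$ ($y{\left(s,I \right)} = 12 s + \left(\left(s + I\right) + s\right) = 12 s + \left(\left(I + s\right) + s\right) = 12 s + \left(I + 2 s\right) = I + 14 s$)
$4 y{\left(B{\left(5,-2 \right)},11 \right)} = 4 \left(11 + 14 \left(- 2 \left(-5 + 5\right)\right)\right) = 4 \left(11 + 14 \left(\left(-2\right) 0\right)\right) = 4 \left(11 + 14 \cdot 0\right) = 4 \left(11 + 0\right) = 4 \cdot 11 = 44$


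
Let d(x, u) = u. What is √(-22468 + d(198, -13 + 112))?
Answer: I*√22369 ≈ 149.56*I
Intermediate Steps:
√(-22468 + d(198, -13 + 112)) = √(-22468 + (-13 + 112)) = √(-22468 + 99) = √(-22369) = I*√22369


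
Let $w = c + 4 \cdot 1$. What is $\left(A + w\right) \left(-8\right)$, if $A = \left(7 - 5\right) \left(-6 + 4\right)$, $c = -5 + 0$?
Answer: $40$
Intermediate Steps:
$c = -5$
$A = -4$ ($A = 2 \left(-2\right) = -4$)
$w = -1$ ($w = -5 + 4 \cdot 1 = -5 + 4 = -1$)
$\left(A + w\right) \left(-8\right) = \left(-4 - 1\right) \left(-8\right) = \left(-5\right) \left(-8\right) = 40$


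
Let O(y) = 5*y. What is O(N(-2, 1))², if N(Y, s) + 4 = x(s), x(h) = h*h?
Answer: 225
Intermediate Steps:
x(h) = h²
N(Y, s) = -4 + s²
O(N(-2, 1))² = (5*(-4 + 1²))² = (5*(-4 + 1))² = (5*(-3))² = (-15)² = 225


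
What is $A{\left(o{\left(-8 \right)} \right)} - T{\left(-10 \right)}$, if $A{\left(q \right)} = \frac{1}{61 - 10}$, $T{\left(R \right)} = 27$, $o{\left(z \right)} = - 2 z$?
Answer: $- \frac{1376}{51} \approx -26.98$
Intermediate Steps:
$A{\left(q \right)} = \frac{1}{51}$
$A{\left(o{\left(-8 \right)} \right)} - T{\left(-10 \right)} = \frac{1}{51} - 27 = - \frac{1376}{51}$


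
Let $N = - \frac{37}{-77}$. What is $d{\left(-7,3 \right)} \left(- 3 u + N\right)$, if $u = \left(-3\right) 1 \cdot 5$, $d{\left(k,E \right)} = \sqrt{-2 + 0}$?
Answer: $\frac{3502 i \sqrt{2}}{77} \approx 64.319 i$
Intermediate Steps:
$N = \frac{37}{77}$ ($N = \left(-37\right) \left(- \frac{1}{77}\right) = \frac{37}{77} \approx 0.48052$)
$d{\left(k,E \right)} = i \sqrt{2}$ ($d{\left(k,E \right)} = \sqrt{-2} = i \sqrt{2}$)
$u = -15$ ($u = \left(-3\right) 5 = -15$)
$d{\left(-7,3 \right)} \left(- 3 u + N\right) = i \sqrt{2} \left(\left(-3\right) \left(-15\right) + \frac{37}{77}\right) = i \sqrt{2} \left(45 + \frac{37}{77}\right) = i \sqrt{2} \cdot \frac{3502}{77} = \frac{3502 i \sqrt{2}}{77}$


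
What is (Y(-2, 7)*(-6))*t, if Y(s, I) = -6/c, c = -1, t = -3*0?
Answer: 0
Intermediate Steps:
t = 0
Y(s, I) = 6 (Y(s, I) = -6/(-1) = -6*(-1) = 6)
(Y(-2, 7)*(-6))*t = (6*(-6))*0 = -36*0 = 0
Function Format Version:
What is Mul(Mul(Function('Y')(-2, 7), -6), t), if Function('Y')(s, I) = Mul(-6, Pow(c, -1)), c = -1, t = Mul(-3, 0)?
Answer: 0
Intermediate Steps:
t = 0
Function('Y')(s, I) = 6 (Function('Y')(s, I) = Mul(-6, Pow(-1, -1)) = Mul(-6, -1) = 6)
Mul(Mul(Function('Y')(-2, 7), -6), t) = Mul(Mul(6, -6), 0) = Mul(-36, 0) = 0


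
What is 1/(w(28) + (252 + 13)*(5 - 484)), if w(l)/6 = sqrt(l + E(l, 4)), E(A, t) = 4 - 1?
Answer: -126935/16112493109 - 6*sqrt(31)/16112493109 ≈ -7.8801e-6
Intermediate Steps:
E(A, t) = 3
w(l) = 6*sqrt(3 + l) (w(l) = 6*sqrt(l + 3) = 6*sqrt(3 + l))
1/(w(28) + (252 + 13)*(5 - 484)) = 1/(6*sqrt(3 + 28) + (252 + 13)*(5 - 484)) = 1/(6*sqrt(31) + 265*(-479)) = 1/(6*sqrt(31) - 126935) = 1/(-126935 + 6*sqrt(31))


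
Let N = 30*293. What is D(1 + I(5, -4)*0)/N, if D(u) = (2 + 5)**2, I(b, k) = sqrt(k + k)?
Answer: 49/8790 ≈ 0.0055745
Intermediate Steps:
N = 8790
I(b, k) = sqrt(2)*sqrt(k) (I(b, k) = sqrt(2*k) = sqrt(2)*sqrt(k))
D(u) = 49 (D(u) = 7**2 = 49)
D(1 + I(5, -4)*0)/N = 49/8790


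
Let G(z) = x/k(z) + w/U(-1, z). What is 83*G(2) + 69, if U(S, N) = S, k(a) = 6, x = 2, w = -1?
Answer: 539/3 ≈ 179.67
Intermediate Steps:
G(z) = 4/3 (G(z) = 2/6 - 1/(-1) = 2*(⅙) - 1*(-1) = ⅓ + 1 = 4/3)
83*G(2) + 69 = 83*(4/3) + 69 = 332/3 + 69 = 539/3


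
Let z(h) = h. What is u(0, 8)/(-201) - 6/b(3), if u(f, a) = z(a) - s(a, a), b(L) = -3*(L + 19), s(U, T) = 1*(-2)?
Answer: 91/2211 ≈ 0.041158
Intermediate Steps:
s(U, T) = -2
b(L) = -57 - 3*L (b(L) = -3*(19 + L) = -57 - 3*L)
u(f, a) = 2 + a (u(f, a) = a - 1*(-2) = a + 2 = 2 + a)
u(0, 8)/(-201) - 6/b(3) = (2 + 8)/(-201) - 6/(-57 - 3*3) = 10*(-1/201) - 6/(-57 - 9) = -10/201 - 6/(-66) = -10/201 - 6*(-1/66) = -10/201 + 1/11 = 91/2211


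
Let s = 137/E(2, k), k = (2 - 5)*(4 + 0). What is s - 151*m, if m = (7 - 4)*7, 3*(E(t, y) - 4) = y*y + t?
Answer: -500607/158 ≈ -3168.4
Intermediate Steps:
k = -12 (k = -3*4 = -12)
E(t, y) = 4 + t/3 + y²/3 (E(t, y) = 4 + (y*y + t)/3 = 4 + (y² + t)/3 = 4 + (t + y²)/3 = 4 + (t/3 + y²/3) = 4 + t/3 + y²/3)
m = 21 (m = 3*7 = 21)
s = 411/158 (s = 137/(4 + (⅓)*2 + (⅓)*(-12)²) = 137/(4 + ⅔ + (⅓)*144) = 137/(4 + ⅔ + 48) = 137/(158/3) = 137*(3/158) = 411/158 ≈ 2.6013)
s - 151*m = 411/158 - 151*21 = 411/158 - 3171 = -500607/158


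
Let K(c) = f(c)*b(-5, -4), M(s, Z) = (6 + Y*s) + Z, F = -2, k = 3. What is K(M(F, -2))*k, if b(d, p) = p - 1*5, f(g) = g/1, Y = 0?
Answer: -108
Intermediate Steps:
f(g) = g (f(g) = g*1 = g)
M(s, Z) = 6 + Z (M(s, Z) = (6 + 0*s) + Z = (6 + 0) + Z = 6 + Z)
b(d, p) = -5 + p (b(d, p) = p - 5 = -5 + p)
K(c) = -9*c (K(c) = c*(-5 - 4) = c*(-9) = -9*c)
K(M(F, -2))*k = -9*(6 - 2)*3 = -9*4*3 = -36*3 = -108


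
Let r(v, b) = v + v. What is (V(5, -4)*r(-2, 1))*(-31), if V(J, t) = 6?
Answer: 744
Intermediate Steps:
r(v, b) = 2*v
(V(5, -4)*r(-2, 1))*(-31) = (6*(2*(-2)))*(-31) = (6*(-4))*(-31) = -24*(-31) = 744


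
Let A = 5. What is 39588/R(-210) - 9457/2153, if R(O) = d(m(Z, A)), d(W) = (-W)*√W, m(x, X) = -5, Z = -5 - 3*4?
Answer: -9457/2153 - 39588*I*√5/25 ≈ -4.3925 - 3540.9*I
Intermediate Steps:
Z = -17 (Z = -5 - 12 = -17)
d(W) = -W^(3/2)
R(O) = 5*I*√5 (R(O) = -(-5)^(3/2) = -(-5)*I*√5 = 5*I*√5)
39588/R(-210) - 9457/2153 = 39588/((5*I*√5)) - 9457/2153 = 39588*(-I*√5/25) - 9457*1/2153 = -39588*I*√5/25 - 9457/2153 = -9457/2153 - 39588*I*√5/25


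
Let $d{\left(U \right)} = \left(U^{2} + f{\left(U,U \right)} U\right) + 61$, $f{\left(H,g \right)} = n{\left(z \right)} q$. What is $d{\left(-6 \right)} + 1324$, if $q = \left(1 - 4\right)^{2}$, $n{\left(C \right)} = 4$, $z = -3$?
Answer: $1205$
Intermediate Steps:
$q = 9$ ($q = \left(-3\right)^{2} = 9$)
$f{\left(H,g \right)} = 36$ ($f{\left(H,g \right)} = 4 \cdot 9 = 36$)
$d{\left(U \right)} = 61 + U^{2} + 36 U$ ($d{\left(U \right)} = \left(U^{2} + 36 U\right) + 61 = 61 + U^{2} + 36 U$)
$d{\left(-6 \right)} + 1324 = \left(61 + \left(-6\right)^{2} + 36 \left(-6\right)\right) + 1324 = \left(61 + 36 - 216\right) + 1324 = -119 + 1324 = 1205$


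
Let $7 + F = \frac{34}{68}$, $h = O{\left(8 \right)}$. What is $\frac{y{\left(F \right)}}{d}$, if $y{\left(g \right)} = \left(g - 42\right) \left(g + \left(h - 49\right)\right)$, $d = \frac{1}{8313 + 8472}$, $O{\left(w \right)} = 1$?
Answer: $\frac{177467805}{4} \approx 4.4367 \cdot 10^{7}$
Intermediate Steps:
$h = 1$
$F = - \frac{13}{2}$ ($F = -7 + \frac{34}{68} = -7 + 34 \cdot \frac{1}{68} = -7 + \frac{1}{2} = - \frac{13}{2} \approx -6.5$)
$d = \frac{1}{16785} \approx 5.9577 \cdot 10^{-5}$
$y{\left(g \right)} = \left(-48 + g\right) \left(-42 + g\right)$ ($y{\left(g \right)} = \left(g - 42\right) \left(g + \left(1 - 49\right)\right) = \left(-42 + g\right) \left(g - 48\right) = \left(-42 + g\right) \left(-48 + g\right) = \left(-48 + g\right) \left(-42 + g\right)$)
$\frac{y{\left(F \right)}}{d} = \left(2016 + \left(- \frac{13}{2}\right)^{2} - -585\right) \frac{1}{\frac{1}{16785}} = \left(2016 + \frac{169}{4} + 585\right) 16785 = \frac{10573}{4} \cdot 16785 = \frac{177467805}{4}$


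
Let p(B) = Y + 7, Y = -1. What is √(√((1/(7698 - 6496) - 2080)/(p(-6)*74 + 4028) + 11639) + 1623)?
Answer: √(732741975329052 + 335959*√21017974222477063)/671918 ≈ 41.604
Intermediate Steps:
p(B) = 6 (p(B) = -1 + 7 = 6)
√(√((1/(7698 - 6496) - 2080)/(p(-6)*74 + 4028) + 11639) + 1623) = √(√((1/(7698 - 6496) - 2080)/(6*74 + 4028) + 11639) + 1623) = √(√((1/1202 - 2080)/(444 + 4028) + 11639) + 1623) = √(√((1/1202 - 2080)/4472 + 11639) + 1623) = √(√(-2500159/1202*1/4472 + 11639) + 1623) = √(√(-2500159/5375344 + 11639) + 1623) = √(√(62561128657/5375344) + 1623) = √(√21017974222477063/1343836 + 1623) = √(1623 + √21017974222477063/1343836)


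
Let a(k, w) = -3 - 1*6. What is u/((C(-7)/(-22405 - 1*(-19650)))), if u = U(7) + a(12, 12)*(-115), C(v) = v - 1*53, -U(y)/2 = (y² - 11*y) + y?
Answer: 197809/4 ≈ 49452.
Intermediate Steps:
U(y) = -2*y² + 20*y (U(y) = -2*((y² - 11*y) + y) = -2*(y² - 10*y) = -2*y² + 20*y)
a(k, w) = -9 (a(k, w) = -3 - 6 = -9)
C(v) = -53 + v (C(v) = v - 53 = -53 + v)
u = 1077 (u = 2*7*(10 - 1*7) - 9*(-115) = 2*7*(10 - 7) + 1035 = 2*7*3 + 1035 = 42 + 1035 = 1077)
u/((C(-7)/(-22405 - 1*(-19650)))) = 1077/(((-53 - 7)/(-22405 - 1*(-19650)))) = 1077/((-60/(-22405 + 19650))) = 1077/((-60/(-2755))) = 1077/((-60*(-1/2755))) = 1077/(12/551) = 1077*(551/12) = 197809/4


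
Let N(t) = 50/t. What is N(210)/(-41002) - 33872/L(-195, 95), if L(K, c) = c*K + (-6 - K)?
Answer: 50633894/27409837 ≈ 1.8473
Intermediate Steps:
L(K, c) = -6 - K + K*c (L(K, c) = K*c + (-6 - K) = -6 - K + K*c)
N(210)/(-41002) - 33872/L(-195, 95) = (50/210)/(-41002) - 33872/(-6 - 1*(-195) - 195*95) = (50*(1/210))*(-1/41002) - 33872/(-6 + 195 - 18525) = (5/21)*(-1/41002) - 33872/(-18336) = -5/861042 - 33872*(-1/18336) = -5/861042 + 2117/1146 = 50633894/27409837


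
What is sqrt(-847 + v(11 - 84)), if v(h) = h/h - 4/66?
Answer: 4*I*sqrt(57585)/33 ≈ 29.087*I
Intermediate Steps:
v(h) = 31/33 (v(h) = 1 - 4*1/66 = 1 - 2/33 = 31/33)
sqrt(-847 + v(11 - 84)) = sqrt(-847 + 31/33) = sqrt(-27920/33) = 4*I*sqrt(57585)/33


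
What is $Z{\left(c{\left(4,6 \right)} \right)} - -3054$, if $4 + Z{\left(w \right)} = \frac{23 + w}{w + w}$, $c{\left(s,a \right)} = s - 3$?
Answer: $3062$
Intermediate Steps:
$c{\left(s,a \right)} = -3 + s$ ($c{\left(s,a \right)} = s - 3 = -3 + s$)
$Z{\left(w \right)} = -4 + \frac{23 + w}{2 w}$ ($Z{\left(w \right)} = -4 + \frac{23 + w}{w + w} = -4 + \frac{23 + w}{2 w}$)
$Z{\left(c{\left(4,6 \right)} \right)} - -3054 = \frac{23 - 7 \left(-3 + 4\right)}{2 \left(-3 + 4\right)} - -3054 = \frac{23 - 7}{2 \cdot 1} + 3054 = \frac{1}{2} \cdot 1 \left(23 - 7\right) + 3054 = \frac{1}{2} \cdot 1 \cdot 16 + 3054 = 8 + 3054 = 3062$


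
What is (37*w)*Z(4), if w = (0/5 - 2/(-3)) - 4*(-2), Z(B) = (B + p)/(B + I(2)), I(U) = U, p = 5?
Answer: 481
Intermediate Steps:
Z(B) = (5 + B)/(2 + B) (Z(B) = (B + 5)/(B + 2) = (5 + B)/(2 + B))
w = 26/3 (w = (0*(1/5) - 2*(-1/3)) + 8 = (0 + 2/3) + 8 = 2/3 + 8 = 26/3 ≈ 8.6667)
(37*w)*Z(4) = (37*(26/3))*((5 + 4)/(2 + 4)) = 962*(9/6)/3 = 962*((1/6)*9)/3 = (962/3)*(3/2) = 481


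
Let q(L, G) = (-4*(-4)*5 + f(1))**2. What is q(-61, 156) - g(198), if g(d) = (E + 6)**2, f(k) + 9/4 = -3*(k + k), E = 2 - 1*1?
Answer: 81585/16 ≈ 5099.1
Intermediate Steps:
E = 1 (E = 2 - 1 = 1)
f(k) = -9/4 - 6*k (f(k) = -9/4 - 3*(k + k) = -9/4 - 6*k)
g(d) = 49 (g(d) = (1 + 6)**2 = 7**2 = 49)
q(L, G) = 82369/16 (q(L, G) = (-4*(-4)*5 + (-9/4 - 6*1))**2 = (16*5 + (-9/4 - 6))**2 = (80 - 33/4)**2 = (287/4)**2 = 82369/16)
q(-61, 156) - g(198) = 82369/16 - 1*49 = 82369/16 - 49 = 81585/16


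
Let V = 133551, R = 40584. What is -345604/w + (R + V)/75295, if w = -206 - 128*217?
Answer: 3089489875/210690469 ≈ 14.664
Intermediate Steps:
w = -27982 (w = -206 - 27776 = -27982)
-345604/w + (R + V)/75295 = -345604/(-27982) + (40584 + 133551)/75295 = -345604*(-1/27982) + 174135*(1/75295) = 172802/13991 + 34827/15059 = 3089489875/210690469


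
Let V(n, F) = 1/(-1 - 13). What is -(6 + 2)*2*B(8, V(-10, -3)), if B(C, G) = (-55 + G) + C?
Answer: 5272/7 ≈ 753.14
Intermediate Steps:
V(n, F) = -1/14 (V(n, F) = 1/(-14) = -1/14)
B(C, G) = -55 + C + G
-(6 + 2)*2*B(8, V(-10, -3)) = -(6 + 2)*2*(-55 + 8 - 1/14) = -8*2*(-659)/14 = -16*(-659)/14 = -1*(-5272/7) = 5272/7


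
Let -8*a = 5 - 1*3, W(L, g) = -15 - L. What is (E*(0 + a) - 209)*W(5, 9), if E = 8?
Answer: 4220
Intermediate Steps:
a = -¼ (a = -(5 - 1*3)/8 = -(5 - 3)/8 = -⅛*2 = -¼ ≈ -0.25000)
(E*(0 + a) - 209)*W(5, 9) = (8*(0 - ¼) - 209)*(-15 - 1*5) = (8*(-¼) - 209)*(-15 - 5) = (-2 - 209)*(-20) = -211*(-20) = 4220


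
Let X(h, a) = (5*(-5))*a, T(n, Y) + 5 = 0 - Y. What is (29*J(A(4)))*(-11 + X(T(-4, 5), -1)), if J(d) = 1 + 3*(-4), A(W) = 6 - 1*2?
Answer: -4466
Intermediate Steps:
T(n, Y) = -5 - Y (T(n, Y) = -5 + (0 - Y) = -5 - Y)
A(W) = 4 (A(W) = 6 - 2 = 4)
X(h, a) = -25*a
J(d) = -11 (J(d) = 1 - 12 = -11)
(29*J(A(4)))*(-11 + X(T(-4, 5), -1)) = (29*(-11))*(-11 - 25*(-1)) = -319*(-11 + 25) = -319*14 = -4466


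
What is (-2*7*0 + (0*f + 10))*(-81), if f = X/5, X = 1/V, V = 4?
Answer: -810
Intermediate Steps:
X = ¼ (X = 1/4 = ¼ ≈ 0.25000)
f = 1/20 (f = (¼)/5 = (¼)*(⅕) = 1/20 ≈ 0.050000)
(-2*7*0 + (0*f + 10))*(-81) = (-2*7*0 + (0*(1/20) + 10))*(-81) = (-14*0 + (0 + 10))*(-81) = (0 + 10)*(-81) = 10*(-81) = -810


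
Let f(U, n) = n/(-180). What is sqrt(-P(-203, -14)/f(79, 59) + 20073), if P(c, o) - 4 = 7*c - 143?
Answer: 11*sqrt(440553)/59 ≈ 123.75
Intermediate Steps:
f(U, n) = -n/180 (f(U, n) = n*(-1/180) = -n/180)
P(c, o) = -139 + 7*c (P(c, o) = 4 + (7*c - 143) = 4 + (-143 + 7*c) = -139 + 7*c)
sqrt(-P(-203, -14)/f(79, 59) + 20073) = sqrt(-(-139 + 7*(-203))/((-1/180*59)) + 20073) = sqrt(-(-139 - 1421)/(-59/180) + 20073) = sqrt(-(-1560)*(-180)/59 + 20073) = sqrt(-1*280800/59 + 20073) = sqrt(-280800/59 + 20073) = sqrt(903507/59) = 11*sqrt(440553)/59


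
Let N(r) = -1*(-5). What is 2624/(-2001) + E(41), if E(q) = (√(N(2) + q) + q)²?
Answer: 3453103/2001 + 82*√46 ≈ 2281.8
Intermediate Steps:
N(r) = 5
E(q) = (q + √(5 + q))² (E(q) = (√(5 + q) + q)² = (q + √(5 + q))²)
2624/(-2001) + E(41) = 2624/(-2001) + (41 + √(5 + 41))² = 2624*(-1/2001) + (41 + √46)² = -2624/2001 + (41 + √46)²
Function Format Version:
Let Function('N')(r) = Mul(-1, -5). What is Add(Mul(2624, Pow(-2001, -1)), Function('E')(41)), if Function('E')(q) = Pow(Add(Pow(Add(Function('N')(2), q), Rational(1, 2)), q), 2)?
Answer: Add(Rational(3453103, 2001), Mul(82, Pow(46, Rational(1, 2)))) ≈ 2281.8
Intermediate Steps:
Function('N')(r) = 5
Function('E')(q) = Pow(Add(q, Pow(Add(5, q), Rational(1, 2))), 2) (Function('E')(q) = Pow(Add(Pow(Add(5, q), Rational(1, 2)), q), 2) = Pow(Add(q, Pow(Add(5, q), Rational(1, 2))), 2))
Add(Mul(2624, Pow(-2001, -1)), Function('E')(41)) = Add(Mul(2624, Pow(-2001, -1)), Pow(Add(41, Pow(Add(5, 41), Rational(1, 2))), 2)) = Add(Mul(2624, Rational(-1, 2001)), Pow(Add(41, Pow(46, Rational(1, 2))), 2)) = Add(Rational(-2624, 2001), Pow(Add(41, Pow(46, Rational(1, 2))), 2))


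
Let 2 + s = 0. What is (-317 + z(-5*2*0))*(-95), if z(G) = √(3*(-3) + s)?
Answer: 30115 - 95*I*√11 ≈ 30115.0 - 315.08*I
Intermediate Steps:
s = -2 (s = -2 + 0 = -2)
z(G) = I*√11 (z(G) = √(3*(-3) - 2) = √(-9 - 2) = √(-11) = I*√11)
(-317 + z(-5*2*0))*(-95) = (-317 + I*√11)*(-95) = 30115 - 95*I*√11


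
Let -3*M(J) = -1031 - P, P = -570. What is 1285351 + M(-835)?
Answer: 3856514/3 ≈ 1.2855e+6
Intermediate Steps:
M(J) = 461/3 (M(J) = -(-1031 - 1*(-570))/3 = -(-1031 + 570)/3 = -⅓*(-461) = 461/3)
1285351 + M(-835) = 1285351 + 461/3 = 3856514/3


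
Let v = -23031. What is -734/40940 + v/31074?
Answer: -40237394/53007065 ≈ -0.75910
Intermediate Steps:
-734/40940 + v/31074 = -734/40940 - 23031/31074 = -734*1/40940 - 23031*1/31074 = -367/20470 - 7677/10358 = -40237394/53007065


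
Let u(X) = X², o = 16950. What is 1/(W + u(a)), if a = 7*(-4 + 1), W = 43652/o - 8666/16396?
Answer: 69478050/30782027423 ≈ 0.0022571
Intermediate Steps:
W = 142207373/69478050 (W = 43652/16950 - 8666/16396 = 43652*(1/16950) - 8666*1/16396 = 21826/8475 - 4333/8198 = 142207373/69478050 ≈ 2.0468)
a = -21 (a = 7*(-3) = -21)
1/(W + u(a)) = 1/(142207373/69478050 + (-21)²) = 1/(142207373/69478050 + 441) = 1/(30782027423/69478050) = 69478050/30782027423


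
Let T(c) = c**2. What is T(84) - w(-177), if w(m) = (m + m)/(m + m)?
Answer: 7055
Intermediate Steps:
w(m) = 1 (w(m) = (2*m)/((2*m)) = (2*m)*(1/(2*m)) = 1)
T(84) - w(-177) = 84**2 - 1*1 = 7056 - 1 = 7055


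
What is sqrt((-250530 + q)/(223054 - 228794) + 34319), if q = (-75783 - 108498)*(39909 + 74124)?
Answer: sqrt(30438297098405)/2870 ≈ 1922.3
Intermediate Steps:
q = -21014115273 (q = -184281*114033 = -21014115273)
sqrt((-250530 + q)/(223054 - 228794) + 34319) = sqrt((-250530 - 21014115273)/(223054 - 228794) + 34319) = sqrt(-21014365803/(-5740) + 34319) = sqrt(-21014365803*(-1/5740) + 34319) = sqrt(21014365803/5740 + 34319) = sqrt(21211356863/5740) = sqrt(30438297098405)/2870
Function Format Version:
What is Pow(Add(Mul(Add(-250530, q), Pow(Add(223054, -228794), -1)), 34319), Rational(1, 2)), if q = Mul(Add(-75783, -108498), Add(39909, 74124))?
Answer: Mul(Rational(1, 2870), Pow(30438297098405, Rational(1, 2))) ≈ 1922.3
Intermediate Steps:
q = -21014115273 (q = Mul(-184281, 114033) = -21014115273)
Pow(Add(Mul(Add(-250530, q), Pow(Add(223054, -228794), -1)), 34319), Rational(1, 2)) = Pow(Add(Mul(Add(-250530, -21014115273), Pow(Add(223054, -228794), -1)), 34319), Rational(1, 2)) = Pow(Add(Mul(-21014365803, Pow(-5740, -1)), 34319), Rational(1, 2)) = Pow(Add(Mul(-21014365803, Rational(-1, 5740)), 34319), Rational(1, 2)) = Pow(Add(Rational(21014365803, 5740), 34319), Rational(1, 2)) = Pow(Rational(21211356863, 5740), Rational(1, 2)) = Mul(Rational(1, 2870), Pow(30438297098405, Rational(1, 2)))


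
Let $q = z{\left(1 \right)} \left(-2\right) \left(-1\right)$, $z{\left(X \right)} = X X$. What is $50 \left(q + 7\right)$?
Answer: $450$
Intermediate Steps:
$z{\left(X \right)} = X^{2}$
$q = 2$ ($q = 1^{2} \left(-2\right) \left(-1\right) = 1 \left(-2\right) \left(-1\right) = \left(-2\right) \left(-1\right) = 2$)
$50 \left(q + 7\right) = 50 \left(2 + 7\right) = 50 \cdot 9 = 450$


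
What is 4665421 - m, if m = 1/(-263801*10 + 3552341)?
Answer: 4265739048350/914331 ≈ 4.6654e+6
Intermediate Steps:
m = 1/914331 (m = 1/(-2638010 + 3552341) = 1/914331 ≈ 1.0937e-6)
4665421 - m = 4665421 - 1*1/914331 = 4665421 - 1/914331 = 4265739048350/914331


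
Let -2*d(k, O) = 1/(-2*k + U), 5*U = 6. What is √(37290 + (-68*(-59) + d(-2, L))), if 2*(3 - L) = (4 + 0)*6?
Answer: √27920087/26 ≈ 203.23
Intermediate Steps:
U = 6/5 (U = (⅕)*6 = 6/5 ≈ 1.2000)
L = -9 (L = 3 - (4 + 0)*6/2 = 3 - 2*6 = 3 - ½*24 = 3 - 12 = -9)
d(k, O) = -1/(2*(6/5 - 2*k)) (d(k, O) = -1/(2*(-2*k + 6/5)) = -1/(2*(6/5 - 2*k)))
√(37290 + (-68*(-59) + d(-2, L))) = √(37290 + (-68*(-59) + 5/(4*(-3 + 5*(-2))))) = √(37290 + (4012 + 5/(4*(-3 - 10)))) = √(37290 + (4012 + (5/4)/(-13))) = √(37290 + (4012 + (5/4)*(-1/13))) = √(37290 + (4012 - 5/52)) = √(37290 + 208619/52) = √(2147699/52) = √27920087/26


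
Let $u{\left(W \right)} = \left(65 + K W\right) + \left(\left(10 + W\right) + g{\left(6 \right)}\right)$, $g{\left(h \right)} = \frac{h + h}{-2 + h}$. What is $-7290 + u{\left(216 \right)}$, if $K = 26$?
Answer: $-1380$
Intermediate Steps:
$g{\left(h \right)} = \frac{2 h}{-2 + h}$
$u{\left(W \right)} = 78 + 27 W$ ($u{\left(W \right)} = \left(65 + 26 W\right) + \left(\left(10 + W\right) + 2 \cdot 6 \frac{1}{-2 + 6}\right) = \left(65 + 26 W\right) + \left(\left(10 + W\right) + 2 \cdot 6 \cdot \frac{1}{4}\right) = \left(65 + 26 W\right) + \left(\left(10 + W\right) + 3\right) = \left(65 + 26 W\right) + \left(13 + W\right) = 78 + 27 W$)
$-7290 + u{\left(216 \right)} = -7290 + \left(78 + 27 \cdot 216\right) = -7290 + \left(78 + 5832\right) = -7290 + 5910 = -1380$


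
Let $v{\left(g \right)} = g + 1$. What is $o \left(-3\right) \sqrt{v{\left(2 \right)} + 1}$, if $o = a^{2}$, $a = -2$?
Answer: $-24$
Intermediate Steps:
$v{\left(g \right)} = 1 + g$
$o = 4$ ($o = \left(-2\right)^{2} = 4$)
$o \left(-3\right) \sqrt{v{\left(2 \right)} + 1} = 4 \left(-3\right) \sqrt{\left(1 + 2\right) + 1} = - 12 \sqrt{3 + 1} = - 12 \sqrt{4} = \left(-12\right) 2 = -24$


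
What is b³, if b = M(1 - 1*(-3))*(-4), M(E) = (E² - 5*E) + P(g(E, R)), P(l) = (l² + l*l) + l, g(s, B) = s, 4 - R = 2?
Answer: -2097152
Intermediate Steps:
R = 2 (R = 4 - 1*2 = 4 - 2 = 2)
P(l) = l + 2*l² (P(l) = (l² + l²) + l = 2*l² + l = l + 2*l²)
M(E) = E² - 5*E + E*(1 + 2*E) (M(E) = (E² - 5*E) + E*(1 + 2*E) = E² - 5*E + E*(1 + 2*E))
b = -128 (b = ((1 - 1*(-3))*(-4 + 3*(1 - 1*(-3))))*(-4) = ((1 + 3)*(-4 + 3*(1 + 3)))*(-4) = (4*(-4 + 3*4))*(-4) = (4*(-4 + 12))*(-4) = (4*8)*(-4) = 32*(-4) = -128)
b³ = (-128)³ = -2097152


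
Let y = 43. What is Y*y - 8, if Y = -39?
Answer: -1685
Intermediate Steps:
Y*y - 8 = -39*43 - 8 = -1677 - 8 = -1685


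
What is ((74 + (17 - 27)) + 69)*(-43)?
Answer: -5719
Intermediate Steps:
((74 + (17 - 27)) + 69)*(-43) = ((74 - 10) + 69)*(-43) = (64 + 69)*(-43) = 133*(-43) = -5719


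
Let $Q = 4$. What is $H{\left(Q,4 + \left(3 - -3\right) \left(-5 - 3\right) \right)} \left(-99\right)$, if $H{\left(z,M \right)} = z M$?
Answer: $17424$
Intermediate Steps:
$H{\left(z,M \right)} = M z$
$H{\left(Q,4 + \left(3 - -3\right) \left(-5 - 3\right) \right)} \left(-99\right) = \left(4 + \left(3 - -3\right) \left(-5 - 3\right)\right) 4 \left(-99\right) = \left(4 + \left(3 + 3\right) \left(-8\right)\right) 4 \left(-99\right) = \left(4 + 6 \left(-8\right)\right) 4 \left(-99\right) = \left(4 - 48\right) 4 \left(-99\right) = \left(-44\right) 4 \left(-99\right) = \left(-176\right) \left(-99\right) = 17424$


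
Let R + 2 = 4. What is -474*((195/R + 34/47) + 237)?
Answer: -7468107/47 ≈ -1.5890e+5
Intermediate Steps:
R = 2 (R = -2 + 4 = 2)
-474*((195/R + 34/47) + 237) = -474*((195/2 + 34/47) + 237) = -474*(9233/94 + 237) = -474*31511/94 = -7468107/47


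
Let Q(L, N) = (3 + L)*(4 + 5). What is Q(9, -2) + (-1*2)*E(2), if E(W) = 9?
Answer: 90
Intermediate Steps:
Q(L, N) = 27 + 9*L (Q(L, N) = (3 + L)*9 = 27 + 9*L)
Q(9, -2) + (-1*2)*E(2) = (27 + 9*9) - 1*2*9 = (27 + 81) - 2*9 = 108 - 18 = 90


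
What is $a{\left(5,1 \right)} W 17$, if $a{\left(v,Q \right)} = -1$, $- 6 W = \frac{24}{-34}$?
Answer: $-2$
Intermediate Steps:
$W = \frac{2}{17}$ ($W = - \frac{24 \frac{1}{-34}}{6} = - \frac{24 \left(- \frac{1}{34}\right)}{6} = \left(- \frac{1}{6}\right) \left(- \frac{12}{17}\right) = \frac{2}{17} \approx 0.11765$)
$a{\left(5,1 \right)} W 17 = \left(-1\right) \frac{2}{17} \cdot 17 = \left(- \frac{2}{17}\right) 17 = -2$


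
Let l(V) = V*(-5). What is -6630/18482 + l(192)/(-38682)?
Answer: -19893245/59576727 ≈ -0.33391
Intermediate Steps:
l(V) = -5*V
-6630/18482 + l(192)/(-38682) = -6630/18482 - 5*192/(-38682) = -6630*1/18482 - 960*(-1/38682) = -3315/9241 + 160/6447 = -19893245/59576727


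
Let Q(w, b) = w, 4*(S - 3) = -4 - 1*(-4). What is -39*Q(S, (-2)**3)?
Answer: -117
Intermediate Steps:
S = 3 (S = 3 + (-4 - 1*(-4))/4 = 3 + (-4 + 4)/4 = 3 + (1/4)*0 = 3 + 0 = 3)
-39*Q(S, (-2)**3) = -39*3 = -117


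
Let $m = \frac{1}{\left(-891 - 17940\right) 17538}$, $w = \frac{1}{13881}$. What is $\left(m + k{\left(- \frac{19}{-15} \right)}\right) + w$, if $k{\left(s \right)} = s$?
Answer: $\frac{9678543210733}{7640520634530} \approx 1.2667$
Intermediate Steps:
$w = \frac{1}{13881} \approx 7.2041 \cdot 10^{-5}$
$m = - \frac{1}{330258078}$ ($m = \frac{1}{-18831} \cdot \frac{1}{17538} = \left(- \frac{1}{18831}\right) \frac{1}{17538} = - \frac{1}{330258078} \approx -3.0279 \cdot 10^{-9}$)
$\left(m + k{\left(- \frac{19}{-15} \right)}\right) + w = \left(- \frac{1}{330258078} - \frac{19}{-15}\right) + \frac{1}{13881} = \left(- \frac{1}{330258078} - - \frac{19}{15}\right) + \frac{1}{13881} = \left(- \frac{1}{330258078} + \frac{19}{15}\right) + \frac{1}{13881} = \frac{2091634489}{1651290390} + \frac{1}{13881} = \frac{9678543210733}{7640520634530}$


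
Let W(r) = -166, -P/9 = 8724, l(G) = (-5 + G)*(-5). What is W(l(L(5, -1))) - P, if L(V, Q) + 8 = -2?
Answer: 78350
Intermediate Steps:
L(V, Q) = -10 (L(V, Q) = -8 - 2 = -10)
l(G) = 25 - 5*G
P = -78516 (P = -9*8724 = -78516)
W(l(L(5, -1))) - P = -166 - 1*(-78516) = -166 + 78516 = 78350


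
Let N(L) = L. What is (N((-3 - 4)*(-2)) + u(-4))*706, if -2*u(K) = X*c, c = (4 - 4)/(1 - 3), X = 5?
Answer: 9884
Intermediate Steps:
c = 0 (c = 0/(-2) = 0*(-1/2) = 0)
u(K) = 0 (u(K) = -5*0/2 = -1/2*0 = 0)
(N((-3 - 4)*(-2)) + u(-4))*706 = ((-3 - 4)*(-2) + 0)*706 = (-7*(-2) + 0)*706 = (14 + 0)*706 = 14*706 = 9884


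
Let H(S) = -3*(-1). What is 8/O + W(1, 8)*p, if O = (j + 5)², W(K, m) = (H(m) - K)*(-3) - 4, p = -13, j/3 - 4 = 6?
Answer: 159258/1225 ≈ 130.01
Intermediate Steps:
j = 30 (j = 12 + 3*6 = 12 + 18 = 30)
H(S) = 3
W(K, m) = -13 + 3*K (W(K, m) = (3 - K)*(-3) - 4 = (-9 + 3*K) - 4 = -13 + 3*K)
O = 1225 (O = (30 + 5)² = 35² = 1225)
8/O + W(1, 8)*p = 8/1225 + (-13 + 3*1)*(-13) = 8*(1/1225) + (-13 + 3)*(-13) = 8/1225 - 10*(-13) = 8/1225 + 130 = 159258/1225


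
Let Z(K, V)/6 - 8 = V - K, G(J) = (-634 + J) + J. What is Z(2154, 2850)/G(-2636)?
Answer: -2112/2953 ≈ -0.71521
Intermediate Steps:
G(J) = -634 + 2*J
Z(K, V) = 48 - 6*K + 6*V (Z(K, V) = 48 + 6*(V - K) = 48 + (-6*K + 6*V) = 48 - 6*K + 6*V)
Z(2154, 2850)/G(-2636) = (48 - 6*2154 + 6*2850)/(-634 + 2*(-2636)) = (48 - 12924 + 17100)/(-634 - 5272) = 4224/(-5906) = 4224*(-1/5906) = -2112/2953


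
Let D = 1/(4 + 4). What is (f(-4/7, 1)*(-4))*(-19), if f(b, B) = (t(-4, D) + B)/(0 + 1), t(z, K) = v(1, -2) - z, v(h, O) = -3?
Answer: 152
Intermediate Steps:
D = 1/8 ≈ 0.12500
t(z, K) = -3 - z
f(b, B) = 1 + B (f(b, B) = ((-3 - 1*(-4)) + B)/(0 + 1) = ((-3 + 4) + B)/1 = (1 + B)*1 = 1 + B)
(f(-4/7, 1)*(-4))*(-19) = ((1 + 1)*(-4))*(-19) = (2*(-4))*(-19) = -8*(-19) = 152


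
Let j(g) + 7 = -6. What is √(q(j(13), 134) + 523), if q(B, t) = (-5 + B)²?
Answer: 11*√7 ≈ 29.103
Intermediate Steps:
j(g) = -13 (j(g) = -7 - 6 = -13)
√(q(j(13), 134) + 523) = √((-5 - 13)² + 523) = √((-18)² + 523) = √(324 + 523) = √847 = 11*√7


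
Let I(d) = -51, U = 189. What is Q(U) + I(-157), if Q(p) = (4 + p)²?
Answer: 37198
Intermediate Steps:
Q(U) + I(-157) = (4 + 189)² - 51 = 193² - 51 = 37249 - 51 = 37198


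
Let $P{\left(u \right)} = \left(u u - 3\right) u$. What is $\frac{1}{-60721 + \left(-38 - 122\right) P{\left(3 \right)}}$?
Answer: $- \frac{1}{63601} \approx -1.5723 \cdot 10^{-5}$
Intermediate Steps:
$P{\left(u \right)} = u \left(-3 + u^{2}\right)$ ($P{\left(u \right)} = \left(u^{2} - 3\right) u = \left(-3 + u^{2}\right) u = u \left(-3 + u^{2}\right)$)
$\frac{1}{-60721 + \left(-38 - 122\right) P{\left(3 \right)}} = \frac{1}{-60721 + \left(-38 - 122\right) 3 \left(-3 + 3^{2}\right)} = \frac{1}{-60721 - 160 \cdot 3 \left(-3 + 9\right)} = \frac{1}{-60721 - 160 \cdot 3 \cdot 6} = \frac{1}{-60721 - 2880} = \frac{1}{-63601} = - \frac{1}{63601}$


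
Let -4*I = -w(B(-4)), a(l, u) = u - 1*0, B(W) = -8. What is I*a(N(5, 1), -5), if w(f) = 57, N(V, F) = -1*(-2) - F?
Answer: -285/4 ≈ -71.250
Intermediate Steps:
N(V, F) = 2 - F
a(l, u) = u (a(l, u) = u + 0 = u)
I = 57/4 (I = -(-1)*57/4 = -¼*(-57) = 57/4 ≈ 14.250)
I*a(N(5, 1), -5) = (57/4)*(-5) = -285/4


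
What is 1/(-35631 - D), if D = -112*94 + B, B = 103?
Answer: -1/25206 ≈ -3.9673e-5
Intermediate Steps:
D = -10425 (D = -112*94 + 103 = -10528 + 103 = -10425)
1/(-35631 - D) = 1/(-35631 - 1*(-10425)) = 1/(-35631 + 10425) = 1/(-25206) = -1/25206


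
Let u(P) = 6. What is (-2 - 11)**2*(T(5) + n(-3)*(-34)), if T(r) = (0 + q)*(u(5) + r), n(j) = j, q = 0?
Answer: 17238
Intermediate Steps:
T(r) = 0 (T(r) = (0 + 0)*(6 + r) = 0*(6 + r) = 0)
(-2 - 11)**2*(T(5) + n(-3)*(-34)) = (-2 - 11)**2*(0 - 3*(-34)) = (-13)**2*(0 + 102) = 169*102 = 17238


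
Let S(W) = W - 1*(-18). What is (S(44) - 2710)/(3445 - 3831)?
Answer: 1324/193 ≈ 6.8601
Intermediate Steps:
S(W) = 18 + W (S(W) = W + 18 = 18 + W)
(S(44) - 2710)/(3445 - 3831) = ((18 + 44) - 2710)/(3445 - 3831) = (62 - 2710)/(-386) = -2648*(-1/386) = 1324/193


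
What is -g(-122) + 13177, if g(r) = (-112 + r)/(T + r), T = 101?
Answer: 92161/7 ≈ 13166.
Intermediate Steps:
g(r) = (-112 + r)/(101 + r)
-g(-122) + 13177 = -(-112 - 122)/(101 - 122) + 13177 = -(-234)/(-21) + 13177 = -(-1)*(-234)/21 + 13177 = -1*78/7 + 13177 = -78/7 + 13177 = 92161/7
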